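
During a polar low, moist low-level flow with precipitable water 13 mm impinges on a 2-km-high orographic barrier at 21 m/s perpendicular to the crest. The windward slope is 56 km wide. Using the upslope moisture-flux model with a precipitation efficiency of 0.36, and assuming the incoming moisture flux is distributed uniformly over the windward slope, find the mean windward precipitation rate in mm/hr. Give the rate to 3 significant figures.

R ≈ 6.32 mm/hr

Incoming column moisture flux per unit ridge length: F = V × PW = 21 × 13 = 273 mm·m/s.
Spread over the 56 km slope with efficiency ε = 0.36: R = ε·F/W = 0.36 × 273 / 56000 m = 1.755e-03 mm/s.
R = 1.755e-03 × 3600 = 6.32 mm/hr.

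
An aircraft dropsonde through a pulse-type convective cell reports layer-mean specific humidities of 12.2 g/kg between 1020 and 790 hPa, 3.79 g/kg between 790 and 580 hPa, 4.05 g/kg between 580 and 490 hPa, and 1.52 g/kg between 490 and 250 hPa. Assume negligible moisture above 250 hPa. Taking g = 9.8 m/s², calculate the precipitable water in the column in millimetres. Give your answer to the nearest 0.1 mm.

PW ≈ 44.2 mm

Precipitable water is the column-integrated vapour mass per unit area: PW = (1/g) Σ q̄ Δp, with q in kg/kg and Δp in Pa (1 kg/m² of water = 1 mm).
Layer 1020–790 hPa: Δp = 230 hPa = 23000 Pa, q̄ = 0.0122 kg/kg → 0.0122 × 23000 / 9.8 = 28.63 mm
Layer 790–580 hPa: Δp = 210 hPa = 21000 Pa, q̄ = 0.00379 kg/kg → 0.00379 × 21000 / 9.8 = 8.12 mm
Layer 580–490 hPa: Δp = 90 hPa = 9000 Pa, q̄ = 0.00405 kg/kg → 0.00405 × 9000 / 9.8 = 3.72 mm
Layer 490–250 hPa: Δp = 240 hPa = 24000 Pa, q̄ = 0.00152 kg/kg → 0.00152 × 24000 / 9.8 = 3.72 mm
PW = 28.63 + 8.12 + 3.72 + 3.72 = 44.19 ≈ 44.2 mm.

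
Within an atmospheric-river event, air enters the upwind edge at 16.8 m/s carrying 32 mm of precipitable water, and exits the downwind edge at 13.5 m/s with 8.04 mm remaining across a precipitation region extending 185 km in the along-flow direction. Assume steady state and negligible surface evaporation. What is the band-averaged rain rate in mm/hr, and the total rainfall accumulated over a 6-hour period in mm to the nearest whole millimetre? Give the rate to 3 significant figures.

Column moisture flux per unit crosswind length is F = V × PW.
Inflow: F_in = 16.8 × 32 = 537.6 mm·m/s
Outflow: F_out = 13.5 × 8.04 = 108.54 mm·m/s
Steady-state rate R = (F_in − F_out)/L = (537.6 − 108.54) / 185000 m = 2.319e-03 mm/s.
R = 2.319e-03 × 3600 = 8.35 mm/hr.
Over 6 h: total = 8.35 × 6 = 50.1 ≈ 50 mm.

R ≈ 8.35 mm/hr; total ≈ 50 mm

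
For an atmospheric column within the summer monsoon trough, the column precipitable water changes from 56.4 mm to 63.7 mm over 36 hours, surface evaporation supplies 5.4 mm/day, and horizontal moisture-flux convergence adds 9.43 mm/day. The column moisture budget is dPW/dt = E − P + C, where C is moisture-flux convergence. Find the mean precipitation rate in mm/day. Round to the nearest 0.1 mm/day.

dPW/dt = (63.7 − 56.4) mm / (36/24 day) = +4.867 mm/day.
P = E + C − dPW/dt = 5.4 + (9.43) − (+4.867) = 10.0 mm/day.

P ≈ 10.0 mm/day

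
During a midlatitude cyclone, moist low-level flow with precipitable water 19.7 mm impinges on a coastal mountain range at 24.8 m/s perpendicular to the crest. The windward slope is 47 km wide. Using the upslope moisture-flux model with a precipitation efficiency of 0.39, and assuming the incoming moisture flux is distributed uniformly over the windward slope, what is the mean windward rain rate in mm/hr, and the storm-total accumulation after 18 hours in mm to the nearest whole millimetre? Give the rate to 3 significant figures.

R ≈ 14.6 mm/hr; total ≈ 263 mm

Incoming column moisture flux per unit ridge length: F = V × PW = 24.8 × 19.7 = 488.56 mm·m/s.
Spread over the 47 km slope with efficiency ε = 0.39: R = ε·F/W = 0.39 × 488.56 / 47000 m = 4.054e-03 mm/s.
R = 4.054e-03 × 3600 = 14.6 mm/hr.
Over 18 h: total = 14.6 × 18 = 262.8 ≈ 263 mm.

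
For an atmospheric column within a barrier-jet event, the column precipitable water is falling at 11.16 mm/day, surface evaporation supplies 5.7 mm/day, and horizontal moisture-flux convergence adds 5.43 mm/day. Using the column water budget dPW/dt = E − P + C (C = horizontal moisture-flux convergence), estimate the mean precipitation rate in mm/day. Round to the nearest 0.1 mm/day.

dPW/dt = -11.16 mm/day.
P = E + C − dPW/dt = 5.7 + (5.43) − (-11.16) = 22.3 mm/day.

P ≈ 22.3 mm/day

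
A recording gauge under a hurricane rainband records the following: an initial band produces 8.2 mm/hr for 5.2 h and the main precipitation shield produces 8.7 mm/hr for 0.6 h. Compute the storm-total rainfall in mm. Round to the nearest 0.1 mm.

Total = Σ Rᵢ Δtᵢ = 8.2 × 5.2 + 8.7 × 0.6
      = 42.64 + 5.22 = 47.9 mm.

total ≈ 47.9 mm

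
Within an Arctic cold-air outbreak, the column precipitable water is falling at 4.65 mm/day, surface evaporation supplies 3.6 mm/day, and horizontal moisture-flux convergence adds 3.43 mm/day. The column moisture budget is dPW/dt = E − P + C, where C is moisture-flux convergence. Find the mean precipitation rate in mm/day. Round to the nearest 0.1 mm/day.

dPW/dt = -4.65 mm/day.
P = E + C − dPW/dt = 3.6 + (3.43) − (-4.65) = 11.7 mm/day.

P ≈ 11.7 mm/day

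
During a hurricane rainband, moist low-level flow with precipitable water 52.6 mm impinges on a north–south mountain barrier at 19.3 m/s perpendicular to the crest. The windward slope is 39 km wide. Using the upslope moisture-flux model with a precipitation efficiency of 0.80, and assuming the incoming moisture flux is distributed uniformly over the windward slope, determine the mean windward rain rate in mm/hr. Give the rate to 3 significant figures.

Incoming column moisture flux per unit ridge length: F = V × PW = 19.3 × 52.6 = 1015.18 mm·m/s.
Spread over the 39 km slope with efficiency ε = 0.80: R = ε·F/W = 0.80 × 1015.18 / 39000 m = 2.082e-02 mm/s.
R = 2.082e-02 × 3600 = 75.0 mm/hr.

R ≈ 75.0 mm/hr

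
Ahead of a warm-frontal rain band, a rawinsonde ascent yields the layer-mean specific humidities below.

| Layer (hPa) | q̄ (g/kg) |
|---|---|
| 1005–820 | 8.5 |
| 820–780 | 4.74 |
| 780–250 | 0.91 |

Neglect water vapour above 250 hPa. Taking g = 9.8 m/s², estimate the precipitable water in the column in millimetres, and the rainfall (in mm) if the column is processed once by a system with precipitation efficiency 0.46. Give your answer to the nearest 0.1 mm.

Precipitable water is the column-integrated vapour mass per unit area: PW = (1/g) Σ q̄ Δp, with q in kg/kg and Δp in Pa (1 kg/m² of water = 1 mm).
Layer 1005–820 hPa: Δp = 185 hPa = 18500 Pa, q̄ = 0.0085 kg/kg → 0.0085 × 18500 / 9.8 = 16.05 mm
Layer 820–780 hPa: Δp = 40 hPa = 4000 Pa, q̄ = 0.00474 kg/kg → 0.00474 × 4000 / 9.8 = 1.93 mm
Layer 780–250 hPa: Δp = 530 hPa = 53000 Pa, q̄ = 0.00091 kg/kg → 0.00091 × 53000 / 9.8 = 4.92 mm
PW = 16.05 + 1.93 + 4.92 = 22.90 ≈ 22.9 mm.
Rainfall = ε × PW = 0.46 × 22.9 = 10.5 mm.

PW ≈ 22.9 mm; rainfall ≈ 10.5 mm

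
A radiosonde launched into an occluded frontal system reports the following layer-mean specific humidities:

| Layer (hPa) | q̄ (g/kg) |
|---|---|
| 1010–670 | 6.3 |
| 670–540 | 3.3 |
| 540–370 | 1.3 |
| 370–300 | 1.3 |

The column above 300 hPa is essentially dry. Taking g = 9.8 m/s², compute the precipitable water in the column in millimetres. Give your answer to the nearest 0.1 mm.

PW ≈ 29.4 mm

Precipitable water is the column-integrated vapour mass per unit area: PW = (1/g) Σ q̄ Δp, with q in kg/kg and Δp in Pa (1 kg/m² of water = 1 mm).
Layer 1010–670 hPa: Δp = 340 hPa = 34000 Pa, q̄ = 0.0063 kg/kg → 0.0063 × 34000 / 9.8 = 21.86 mm
Layer 670–540 hPa: Δp = 130 hPa = 13000 Pa, q̄ = 0.0033 kg/kg → 0.0033 × 13000 / 9.8 = 4.38 mm
Layer 540–370 hPa: Δp = 170 hPa = 17000 Pa, q̄ = 0.0013 kg/kg → 0.0013 × 17000 / 9.8 = 2.26 mm
Layer 370–300 hPa: Δp = 70 hPa = 7000 Pa, q̄ = 0.0013 kg/kg → 0.0013 × 7000 / 9.8 = 0.93 mm
PW = 21.86 + 4.38 + 2.26 + 0.93 = 29.43 ≈ 29.4 mm.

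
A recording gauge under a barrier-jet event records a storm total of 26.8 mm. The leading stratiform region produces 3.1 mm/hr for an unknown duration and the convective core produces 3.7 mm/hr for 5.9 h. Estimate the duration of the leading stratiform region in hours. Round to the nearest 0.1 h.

Known phases: 3.7 × 5.9 = 21.83 mm.
Remaining depth = 26.8 − 21.83 = 4.97 mm.
Duration = 4.97 / 3.1 = 1.6 h.

duration ≈ 1.6 h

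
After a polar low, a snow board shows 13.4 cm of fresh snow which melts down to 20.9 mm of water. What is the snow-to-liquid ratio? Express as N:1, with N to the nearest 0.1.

ratio ≈ 6.4

Ratio = snow depth / SWE = 134 mm / 20.9 mm = 6.4, i.e. 6.4:1.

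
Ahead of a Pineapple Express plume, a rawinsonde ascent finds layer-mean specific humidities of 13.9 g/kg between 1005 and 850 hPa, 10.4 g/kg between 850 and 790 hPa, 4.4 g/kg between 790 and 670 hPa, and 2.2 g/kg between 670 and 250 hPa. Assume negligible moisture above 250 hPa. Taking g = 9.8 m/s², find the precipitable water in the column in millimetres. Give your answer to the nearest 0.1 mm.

PW ≈ 43.2 mm

Precipitable water is the column-integrated vapour mass per unit area: PW = (1/g) Σ q̄ Δp, with q in kg/kg and Δp in Pa (1 kg/m² of water = 1 mm).
Layer 1005–850 hPa: Δp = 155 hPa = 15500 Pa, q̄ = 0.0139 kg/kg → 0.0139 × 15500 / 9.8 = 21.98 mm
Layer 850–790 hPa: Δp = 60 hPa = 6000 Pa, q̄ = 0.0104 kg/kg → 0.0104 × 6000 / 9.8 = 6.37 mm
Layer 790–670 hPa: Δp = 120 hPa = 12000 Pa, q̄ = 0.0044 kg/kg → 0.0044 × 12000 / 9.8 = 5.39 mm
Layer 670–250 hPa: Δp = 420 hPa = 42000 Pa, q̄ = 0.0022 kg/kg → 0.0022 × 42000 / 9.8 = 9.43 mm
PW = 21.98 + 6.37 + 5.39 + 9.43 = 43.17 ≈ 43.2 mm.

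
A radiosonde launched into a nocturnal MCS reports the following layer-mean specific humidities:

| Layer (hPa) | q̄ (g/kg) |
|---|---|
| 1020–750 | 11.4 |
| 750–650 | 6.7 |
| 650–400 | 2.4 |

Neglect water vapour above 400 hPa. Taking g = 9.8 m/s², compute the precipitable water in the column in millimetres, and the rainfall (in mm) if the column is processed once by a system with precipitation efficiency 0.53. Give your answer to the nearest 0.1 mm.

PW ≈ 44.4 mm; rainfall ≈ 23.5 mm

Precipitable water is the column-integrated vapour mass per unit area: PW = (1/g) Σ q̄ Δp, with q in kg/kg and Δp in Pa (1 kg/m² of water = 1 mm).
Layer 1020–750 hPa: Δp = 270 hPa = 27000 Pa, q̄ = 0.0114 kg/kg → 0.0114 × 27000 / 9.8 = 31.41 mm
Layer 750–650 hPa: Δp = 100 hPa = 10000 Pa, q̄ = 0.0067 kg/kg → 0.0067 × 10000 / 9.8 = 6.84 mm
Layer 650–400 hPa: Δp = 250 hPa = 25000 Pa, q̄ = 0.0024 kg/kg → 0.0024 × 25000 / 9.8 = 6.12 mm
PW = 31.41 + 6.84 + 6.12 = 44.37 ≈ 44.4 mm.
Rainfall = ε × PW = 0.53 × 44.4 = 23.5 mm.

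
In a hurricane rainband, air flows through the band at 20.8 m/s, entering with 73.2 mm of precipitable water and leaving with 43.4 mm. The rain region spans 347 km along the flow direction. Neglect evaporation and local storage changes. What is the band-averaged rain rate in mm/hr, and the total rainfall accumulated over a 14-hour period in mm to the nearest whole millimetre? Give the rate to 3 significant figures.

R ≈ 6.43 mm/hr; total ≈ 90 mm

Column moisture flux per unit crosswind length is F = V × PW.
Inflow: F_in = 20.8 × 73.2 = 1522.56 mm·m/s
Outflow: F_out = 20.8 × 43.4 = 902.72 mm·m/s
Steady-state rate R = (F_in − F_out)/L = (1522.56 − 902.72) / 347000 m = 1.786e-03 mm/s.
R = 1.786e-03 × 3600 = 6.43 mm/hr.
Over 14 h: total = 6.43 × 14 = 90.02 ≈ 90 mm.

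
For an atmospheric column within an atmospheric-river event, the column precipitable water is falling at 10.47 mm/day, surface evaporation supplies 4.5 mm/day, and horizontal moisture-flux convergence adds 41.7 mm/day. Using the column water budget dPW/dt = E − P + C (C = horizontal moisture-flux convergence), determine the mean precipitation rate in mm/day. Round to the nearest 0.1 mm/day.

dPW/dt = -10.47 mm/day.
P = E + C − dPW/dt = 4.5 + (41.7) − (-10.47) = 56.7 mm/day.

P ≈ 56.7 mm/day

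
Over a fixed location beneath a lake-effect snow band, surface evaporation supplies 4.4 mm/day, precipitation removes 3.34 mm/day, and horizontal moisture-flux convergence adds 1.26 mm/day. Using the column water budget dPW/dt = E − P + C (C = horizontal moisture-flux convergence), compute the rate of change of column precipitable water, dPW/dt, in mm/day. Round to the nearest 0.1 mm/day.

dPW/dt ≈ 2.3 mm/day

dPW/dt = E − P + C = 4.4 − 3.34 + (1.26) = 2.3 mm/day.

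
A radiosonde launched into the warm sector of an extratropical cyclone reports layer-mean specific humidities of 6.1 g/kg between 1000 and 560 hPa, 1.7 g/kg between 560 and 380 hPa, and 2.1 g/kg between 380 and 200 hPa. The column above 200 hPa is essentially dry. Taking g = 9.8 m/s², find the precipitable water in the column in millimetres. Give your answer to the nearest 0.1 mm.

PW ≈ 34.4 mm

Precipitable water is the column-integrated vapour mass per unit area: PW = (1/g) Σ q̄ Δp, with q in kg/kg and Δp in Pa (1 kg/m² of water = 1 mm).
Layer 1000–560 hPa: Δp = 440 hPa = 44000 Pa, q̄ = 0.0061 kg/kg → 0.0061 × 44000 / 9.8 = 27.39 mm
Layer 560–380 hPa: Δp = 180 hPa = 18000 Pa, q̄ = 0.0017 kg/kg → 0.0017 × 18000 / 9.8 = 3.12 mm
Layer 380–200 hPa: Δp = 180 hPa = 18000 Pa, q̄ = 0.0021 kg/kg → 0.0021 × 18000 / 9.8 = 3.86 mm
PW = 27.39 + 3.12 + 3.86 = 34.37 ≈ 34.4 mm.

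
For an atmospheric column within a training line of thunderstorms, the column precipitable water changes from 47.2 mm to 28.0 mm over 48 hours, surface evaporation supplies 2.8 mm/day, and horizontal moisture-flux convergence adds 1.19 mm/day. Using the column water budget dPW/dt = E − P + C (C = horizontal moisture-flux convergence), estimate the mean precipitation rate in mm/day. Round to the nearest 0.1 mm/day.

P ≈ 13.6 mm/day

dPW/dt = (28.0 − 47.2) mm / (48/24 day) = -9.600 mm/day.
P = E + C − dPW/dt = 2.8 + (1.19) − (-9.600) = 13.6 mm/day.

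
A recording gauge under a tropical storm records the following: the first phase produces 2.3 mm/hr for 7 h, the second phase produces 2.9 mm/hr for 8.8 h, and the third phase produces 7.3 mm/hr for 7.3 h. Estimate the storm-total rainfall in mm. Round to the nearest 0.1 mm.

total ≈ 94.9 mm

Total = Σ Rᵢ Δtᵢ = 2.3 × 7 + 2.9 × 8.8 + 7.3 × 7.3
      = 16.1 + 25.52 + 53.29 = 94.9 mm.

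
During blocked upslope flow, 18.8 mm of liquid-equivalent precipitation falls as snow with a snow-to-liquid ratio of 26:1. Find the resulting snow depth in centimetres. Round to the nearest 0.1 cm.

Snow depth = liquid × ratio = 18.8 mm × 26 = 488.8 mm = 48.9 cm.

snow depth ≈ 48.9 cm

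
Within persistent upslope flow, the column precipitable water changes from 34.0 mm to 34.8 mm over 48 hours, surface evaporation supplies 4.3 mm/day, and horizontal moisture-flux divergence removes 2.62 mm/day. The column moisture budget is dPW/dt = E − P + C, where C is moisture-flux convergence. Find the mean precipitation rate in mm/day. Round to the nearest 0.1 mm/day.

P ≈ 1.3 mm/day

dPW/dt = (34.8 − 34.0) mm / (48/24 day) = +0.400 mm/day.
P = E + C − dPW/dt = 4.3 + (-2.62) − (+0.400) = 1.3 mm/day.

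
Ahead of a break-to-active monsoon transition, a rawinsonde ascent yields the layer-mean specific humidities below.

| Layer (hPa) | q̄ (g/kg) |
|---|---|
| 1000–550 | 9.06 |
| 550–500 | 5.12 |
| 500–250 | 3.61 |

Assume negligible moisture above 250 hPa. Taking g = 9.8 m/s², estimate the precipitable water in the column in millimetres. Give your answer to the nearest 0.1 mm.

PW ≈ 53.4 mm

Precipitable water is the column-integrated vapour mass per unit area: PW = (1/g) Σ q̄ Δp, with q in kg/kg and Δp in Pa (1 kg/m² of water = 1 mm).
Layer 1000–550 hPa: Δp = 450 hPa = 45000 Pa, q̄ = 0.00906 kg/kg → 0.00906 × 45000 / 9.8 = 41.60 mm
Layer 550–500 hPa: Δp = 50 hPa = 5000 Pa, q̄ = 0.00512 kg/kg → 0.00512 × 5000 / 9.8 = 2.61 mm
Layer 500–250 hPa: Δp = 250 hPa = 25000 Pa, q̄ = 0.00361 kg/kg → 0.00361 × 25000 / 9.8 = 9.21 mm
PW = 41.60 + 2.61 + 9.21 = 53.42 ≈ 53.4 mm.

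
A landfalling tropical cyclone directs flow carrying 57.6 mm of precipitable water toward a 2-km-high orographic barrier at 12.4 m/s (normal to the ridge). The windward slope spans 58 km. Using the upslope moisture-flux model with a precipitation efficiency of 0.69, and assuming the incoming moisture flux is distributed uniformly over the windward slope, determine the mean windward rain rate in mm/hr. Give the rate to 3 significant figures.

Incoming column moisture flux per unit ridge length: F = V × PW = 12.4 × 57.6 = 714.24 mm·m/s.
Spread over the 58 km slope with efficiency ε = 0.69: R = ε·F/W = 0.69 × 714.24 / 58000 m = 8.497e-03 mm/s.
R = 8.497e-03 × 3600 = 30.6 mm/hr.

R ≈ 30.6 mm/hr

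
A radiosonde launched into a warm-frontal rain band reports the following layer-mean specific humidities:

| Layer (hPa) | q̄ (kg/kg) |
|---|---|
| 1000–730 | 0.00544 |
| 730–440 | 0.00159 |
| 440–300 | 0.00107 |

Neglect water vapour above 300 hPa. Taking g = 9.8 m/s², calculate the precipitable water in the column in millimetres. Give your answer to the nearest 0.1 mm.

PW ≈ 21.2 mm

Precipitable water is the column-integrated vapour mass per unit area: PW = (1/g) Σ q̄ Δp, with q in kg/kg and Δp in Pa (1 kg/m² of water = 1 mm).
Layer 1000–730 hPa: Δp = 270 hPa = 27000 Pa, q̄ = 0.00544 kg/kg → 0.00544 × 27000 / 9.8 = 14.99 mm
Layer 730–440 hPa: Δp = 290 hPa = 29000 Pa, q̄ = 0.00159 kg/kg → 0.00159 × 29000 / 9.8 = 4.71 mm
Layer 440–300 hPa: Δp = 140 hPa = 14000 Pa, q̄ = 0.00107 kg/kg → 0.00107 × 14000 / 9.8 = 1.53 mm
PW = 14.99 + 4.71 + 1.53 = 21.23 ≈ 21.2 mm.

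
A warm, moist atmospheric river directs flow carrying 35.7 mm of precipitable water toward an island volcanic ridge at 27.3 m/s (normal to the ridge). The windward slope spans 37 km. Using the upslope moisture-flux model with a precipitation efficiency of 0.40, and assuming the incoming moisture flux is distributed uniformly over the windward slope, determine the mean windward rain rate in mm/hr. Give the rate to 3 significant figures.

R ≈ 37.9 mm/hr

Incoming column moisture flux per unit ridge length: F = V × PW = 27.3 × 35.7 = 974.61 mm·m/s.
Spread over the 37 km slope with efficiency ε = 0.40: R = ε·F/W = 0.40 × 974.61 / 37000 m = 1.054e-02 mm/s.
R = 1.054e-02 × 3600 = 37.9 mm/hr.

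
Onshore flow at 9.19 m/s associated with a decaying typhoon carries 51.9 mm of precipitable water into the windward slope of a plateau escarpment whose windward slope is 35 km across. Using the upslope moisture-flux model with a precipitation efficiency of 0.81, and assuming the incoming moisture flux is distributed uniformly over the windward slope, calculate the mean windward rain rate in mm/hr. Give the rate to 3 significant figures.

R ≈ 39.7 mm/hr

Incoming column moisture flux per unit ridge length: F = V × PW = 9.19 × 51.9 = 476.961 mm·m/s.
Spread over the 35 km slope with efficiency ε = 0.81: R = ε·F/W = 0.81 × 476.961 / 35000 m = 1.104e-02 mm/s.
R = 1.104e-02 × 3600 = 39.7 mm/hr.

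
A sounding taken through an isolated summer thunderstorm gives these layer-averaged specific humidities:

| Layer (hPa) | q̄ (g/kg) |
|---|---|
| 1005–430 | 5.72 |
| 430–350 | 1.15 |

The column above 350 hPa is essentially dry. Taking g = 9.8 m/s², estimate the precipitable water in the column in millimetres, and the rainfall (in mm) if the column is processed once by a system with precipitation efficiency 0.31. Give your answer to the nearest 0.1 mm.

Precipitable water is the column-integrated vapour mass per unit area: PW = (1/g) Σ q̄ Δp, with q in kg/kg and Δp in Pa (1 kg/m² of water = 1 mm).
Layer 1005–430 hPa: Δp = 575 hPa = 57500 Pa, q̄ = 0.00572 kg/kg → 0.00572 × 57500 / 9.8 = 33.56 mm
Layer 430–350 hPa: Δp = 80 hPa = 8000 Pa, q̄ = 0.00115 kg/kg → 0.00115 × 8000 / 9.8 = 0.94 mm
PW = 33.56 + 0.94 = 34.50 ≈ 34.5 mm.
Rainfall = ε × PW = 0.31 × 34.5 = 10.7 mm.

PW ≈ 34.5 mm; rainfall ≈ 10.7 mm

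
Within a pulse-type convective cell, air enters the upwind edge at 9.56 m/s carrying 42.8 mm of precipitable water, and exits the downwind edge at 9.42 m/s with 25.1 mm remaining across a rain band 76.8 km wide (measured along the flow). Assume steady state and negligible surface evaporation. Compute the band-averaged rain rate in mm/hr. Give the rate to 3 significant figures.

R ≈ 8.10 mm/hr

Column moisture flux per unit crosswind length is F = V × PW.
Inflow: F_in = 9.56 × 42.8 = 409.168 mm·m/s
Outflow: F_out = 9.42 × 25.1 = 236.442 mm·m/s
Steady-state rate R = (F_in − F_out)/L = (409.168 − 236.442) / 76800 m = 2.249e-03 mm/s.
R = 2.249e-03 × 3600 = 8.10 mm/hr.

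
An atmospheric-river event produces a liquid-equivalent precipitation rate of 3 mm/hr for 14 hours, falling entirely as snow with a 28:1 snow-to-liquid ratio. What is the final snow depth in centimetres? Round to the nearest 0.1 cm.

Liquid-equivalent depth = 3 × 14 = 42 mm.
Snow depth = 42 mm × 28 = 1176 mm = 117.6 cm.

snow depth ≈ 117.6 cm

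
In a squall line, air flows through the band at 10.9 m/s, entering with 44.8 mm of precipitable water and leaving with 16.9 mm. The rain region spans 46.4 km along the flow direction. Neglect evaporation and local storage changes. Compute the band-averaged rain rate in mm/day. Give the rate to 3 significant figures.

R ≈ 566 mm/day

Column moisture flux per unit crosswind length is F = V × PW.
Inflow: F_in = 10.9 × 44.8 = 488.32 mm·m/s
Outflow: F_out = 10.9 × 16.9 = 184.21 mm·m/s
Steady-state rate R = (F_in − F_out)/L = (488.32 − 184.21) / 46400 m = 6.554e-03 mm/s.
R = 6.554e-03 × 3600 × 24 = 566 mm/day.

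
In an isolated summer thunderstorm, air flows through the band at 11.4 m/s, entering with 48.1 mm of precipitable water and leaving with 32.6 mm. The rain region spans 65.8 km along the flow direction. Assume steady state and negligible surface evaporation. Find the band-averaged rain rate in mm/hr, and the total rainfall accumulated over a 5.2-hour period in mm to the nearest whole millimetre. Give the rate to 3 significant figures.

R ≈ 9.67 mm/hr; total ≈ 50 mm

Column moisture flux per unit crosswind length is F = V × PW.
Inflow: F_in = 11.4 × 48.1 = 548.34 mm·m/s
Outflow: F_out = 11.4 × 32.6 = 371.64 mm·m/s
Steady-state rate R = (F_in − F_out)/L = (548.34 − 371.64) / 65800 m = 2.685e-03 mm/s.
R = 2.685e-03 × 3600 = 9.67 mm/hr.
Over 5.2 h: total = 9.67 × 5.2 = 50.284 ≈ 50 mm.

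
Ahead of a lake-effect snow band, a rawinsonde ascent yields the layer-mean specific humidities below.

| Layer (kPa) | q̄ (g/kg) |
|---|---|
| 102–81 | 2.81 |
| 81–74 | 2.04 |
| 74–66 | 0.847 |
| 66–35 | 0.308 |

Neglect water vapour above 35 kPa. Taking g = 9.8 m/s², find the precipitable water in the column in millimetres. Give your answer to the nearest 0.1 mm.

Precipitable water is the column-integrated vapour mass per unit area: PW = (1/g) Σ q̄ Δp, with q in kg/kg and Δp in Pa (1 kg/m² of water = 1 mm).
Layer 102–81 kPa: Δp = 210 hPa = 21000 Pa, q̄ = 0.00281 kg/kg → 0.00281 × 21000 / 9.8 = 6.02 mm
Layer 81–74 kPa: Δp = 70 hPa = 7000 Pa, q̄ = 0.00204 kg/kg → 0.00204 × 7000 / 9.8 = 1.46 mm
Layer 74–66 kPa: Δp = 80 hPa = 8000 Pa, q̄ = 0.000847 kg/kg → 0.000847 × 8000 / 9.8 = 0.69 mm
Layer 66–35 kPa: Δp = 310 hPa = 31000 Pa, q̄ = 0.000308 kg/kg → 0.000308 × 31000 / 9.8 = 0.97 mm
PW = 6.02 + 1.46 + 0.69 + 0.97 = 9.14 ≈ 9.1 mm.

PW ≈ 9.1 mm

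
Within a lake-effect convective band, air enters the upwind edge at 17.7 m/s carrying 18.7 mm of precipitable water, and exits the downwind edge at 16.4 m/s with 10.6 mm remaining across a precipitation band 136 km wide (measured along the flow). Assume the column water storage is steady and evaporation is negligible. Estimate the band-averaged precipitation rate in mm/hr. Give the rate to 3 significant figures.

Column moisture flux per unit crosswind length is F = V × PW.
Inflow: F_in = 17.7 × 18.7 = 330.99 mm·m/s
Outflow: F_out = 16.4 × 10.6 = 173.84 mm·m/s
Steady-state rate R = (F_in − F_out)/L = (330.99 − 173.84) / 136000 m = 1.156e-03 mm/s.
R = 1.156e-03 × 3600 = 4.16 mm/hr.

R ≈ 4.16 mm/hr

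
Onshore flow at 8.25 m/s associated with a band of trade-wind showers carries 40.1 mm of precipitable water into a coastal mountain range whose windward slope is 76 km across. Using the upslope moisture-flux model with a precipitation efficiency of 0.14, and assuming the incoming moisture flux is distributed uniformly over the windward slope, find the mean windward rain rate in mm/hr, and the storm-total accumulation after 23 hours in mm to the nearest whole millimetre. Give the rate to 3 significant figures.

Incoming column moisture flux per unit ridge length: F = V × PW = 8.25 × 40.1 = 330.825 mm·m/s.
Spread over the 76 km slope with efficiency ε = 0.14: R = ε·F/W = 0.14 × 330.825 / 76000 m = 6.094e-04 mm/s.
R = 6.094e-04 × 3600 = 2.19 mm/hr.
Over 23 h: total = 2.19 × 23 = 50.37 ≈ 50 mm.

R ≈ 2.19 mm/hr; total ≈ 50 mm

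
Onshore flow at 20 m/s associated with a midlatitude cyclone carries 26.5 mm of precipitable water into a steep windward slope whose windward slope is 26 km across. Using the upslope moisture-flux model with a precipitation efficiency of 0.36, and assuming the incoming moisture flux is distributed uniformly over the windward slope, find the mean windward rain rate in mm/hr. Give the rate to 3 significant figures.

Incoming column moisture flux per unit ridge length: F = V × PW = 20 × 26.5 = 530 mm·m/s.
Spread over the 26 km slope with efficiency ε = 0.36: R = ε·F/W = 0.36 × 530 / 26000 m = 7.338e-03 mm/s.
R = 7.338e-03 × 3600 = 26.4 mm/hr.

R ≈ 26.4 mm/hr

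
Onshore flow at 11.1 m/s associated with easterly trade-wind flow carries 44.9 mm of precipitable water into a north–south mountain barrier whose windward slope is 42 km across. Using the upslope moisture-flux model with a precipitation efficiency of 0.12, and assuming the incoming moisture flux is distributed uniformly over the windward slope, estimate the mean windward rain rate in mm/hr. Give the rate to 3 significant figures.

Incoming column moisture flux per unit ridge length: F = V × PW = 11.1 × 44.9 = 498.39 mm·m/s.
Spread over the 42 km slope with efficiency ε = 0.12: R = ε·F/W = 0.12 × 498.39 / 42000 m = 1.424e-03 mm/s.
R = 1.424e-03 × 3600 = 5.13 mm/hr.

R ≈ 5.13 mm/hr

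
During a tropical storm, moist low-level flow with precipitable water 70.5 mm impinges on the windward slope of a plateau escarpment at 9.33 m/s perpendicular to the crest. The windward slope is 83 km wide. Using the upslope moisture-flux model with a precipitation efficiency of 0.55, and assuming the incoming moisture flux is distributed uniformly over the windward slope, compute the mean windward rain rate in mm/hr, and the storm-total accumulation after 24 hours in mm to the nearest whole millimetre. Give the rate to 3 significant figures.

R ≈ 15.7 mm/hr; total ≈ 377 mm

Incoming column moisture flux per unit ridge length: F = V × PW = 9.33 × 70.5 = 657.765 mm·m/s.
Spread over the 83 km slope with efficiency ε = 0.55: R = ε·F/W = 0.55 × 657.765 / 83000 m = 4.359e-03 mm/s.
R = 4.359e-03 × 3600 = 15.7 mm/hr.
Over 24 h: total = 15.7 × 24 = 376.8 ≈ 377 mm.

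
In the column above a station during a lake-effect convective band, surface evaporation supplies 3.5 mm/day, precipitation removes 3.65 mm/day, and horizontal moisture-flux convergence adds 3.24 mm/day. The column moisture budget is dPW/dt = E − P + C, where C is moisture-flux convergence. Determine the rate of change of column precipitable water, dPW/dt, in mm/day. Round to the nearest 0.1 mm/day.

dPW/dt = E − P + C = 3.5 − 3.65 + (3.24) = 3.1 mm/day.

dPW/dt ≈ 3.1 mm/day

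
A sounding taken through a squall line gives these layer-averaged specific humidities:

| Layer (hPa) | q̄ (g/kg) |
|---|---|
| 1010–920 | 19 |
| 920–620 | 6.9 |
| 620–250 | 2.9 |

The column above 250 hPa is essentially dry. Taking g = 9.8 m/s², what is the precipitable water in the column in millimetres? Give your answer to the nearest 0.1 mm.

Precipitable water is the column-integrated vapour mass per unit area: PW = (1/g) Σ q̄ Δp, with q in kg/kg and Δp in Pa (1 kg/m² of water = 1 mm).
Layer 1010–920 hPa: Δp = 90 hPa = 9000 Pa, q̄ = 0.019 kg/kg → 0.019 × 9000 / 9.8 = 17.45 mm
Layer 920–620 hPa: Δp = 300 hPa = 30000 Pa, q̄ = 0.0069 kg/kg → 0.0069 × 30000 / 9.8 = 21.12 mm
Layer 620–250 hPa: Δp = 370 hPa = 37000 Pa, q̄ = 0.0029 kg/kg → 0.0029 × 37000 / 9.8 = 10.95 mm
PW = 17.45 + 21.12 + 10.95 = 49.52 ≈ 49.5 mm.

PW ≈ 49.5 mm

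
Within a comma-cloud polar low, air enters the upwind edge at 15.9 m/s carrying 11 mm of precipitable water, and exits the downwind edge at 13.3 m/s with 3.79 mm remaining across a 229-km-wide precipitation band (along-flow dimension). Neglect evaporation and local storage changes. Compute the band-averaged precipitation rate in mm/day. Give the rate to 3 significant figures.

R ≈ 47.0 mm/day

Column moisture flux per unit crosswind length is F = V × PW.
Inflow: F_in = 15.9 × 11 = 174.9 mm·m/s
Outflow: F_out = 13.3 × 3.79 = 50.407 mm·m/s
Steady-state rate R = (F_in − F_out)/L = (174.9 − 50.407) / 229000 m = 5.436e-04 mm/s.
R = 5.436e-04 × 3600 × 24 = 47.0 mm/day.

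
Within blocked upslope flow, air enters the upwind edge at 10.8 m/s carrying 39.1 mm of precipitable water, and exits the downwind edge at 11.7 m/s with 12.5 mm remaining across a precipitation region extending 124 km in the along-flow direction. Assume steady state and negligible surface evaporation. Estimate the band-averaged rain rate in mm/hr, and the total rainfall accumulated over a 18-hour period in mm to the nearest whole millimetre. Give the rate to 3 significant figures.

R ≈ 8.01 mm/hr; total ≈ 144 mm

Column moisture flux per unit crosswind length is F = V × PW.
Inflow: F_in = 10.8 × 39.1 = 422.28 mm·m/s
Outflow: F_out = 11.7 × 12.5 = 146.25 mm·m/s
Steady-state rate R = (F_in − F_out)/L = (422.28 − 146.25) / 124000 m = 2.226e-03 mm/s.
R = 2.226e-03 × 3600 = 8.01 mm/hr.
Over 18 h: total = 8.01 × 18 = 144.18 ≈ 144 mm.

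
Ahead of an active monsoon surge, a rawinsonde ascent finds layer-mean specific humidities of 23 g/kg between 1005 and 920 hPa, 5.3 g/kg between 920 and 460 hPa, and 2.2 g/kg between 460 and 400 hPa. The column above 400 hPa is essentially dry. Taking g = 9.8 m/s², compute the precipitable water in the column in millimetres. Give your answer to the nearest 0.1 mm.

PW ≈ 46.2 mm

Precipitable water is the column-integrated vapour mass per unit area: PW = (1/g) Σ q̄ Δp, with q in kg/kg and Δp in Pa (1 kg/m² of water = 1 mm).
Layer 1005–920 hPa: Δp = 85 hPa = 8500 Pa, q̄ = 0.023 kg/kg → 0.023 × 8500 / 9.8 = 19.95 mm
Layer 920–460 hPa: Δp = 460 hPa = 46000 Pa, q̄ = 0.0053 kg/kg → 0.0053 × 46000 / 9.8 = 24.88 mm
Layer 460–400 hPa: Δp = 60 hPa = 6000 Pa, q̄ = 0.0022 kg/kg → 0.0022 × 6000 / 9.8 = 1.35 mm
PW = 19.95 + 24.88 + 1.35 = 46.18 ≈ 46.2 mm.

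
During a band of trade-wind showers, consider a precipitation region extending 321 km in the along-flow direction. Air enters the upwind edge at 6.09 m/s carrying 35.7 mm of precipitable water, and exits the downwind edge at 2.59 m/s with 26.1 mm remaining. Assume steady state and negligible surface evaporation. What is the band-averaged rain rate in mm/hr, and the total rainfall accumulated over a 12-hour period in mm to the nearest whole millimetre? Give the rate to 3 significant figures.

Column moisture flux per unit crosswind length is F = V × PW.
Inflow: F_in = 6.09 × 35.7 = 217.413 mm·m/s
Outflow: F_out = 2.59 × 26.1 = 67.599 mm·m/s
Steady-state rate R = (F_in − F_out)/L = (217.413 − 67.599) / 321000 m = 4.667e-04 mm/s.
R = 4.667e-04 × 3600 = 1.68 mm/hr.
Over 12 h: total = 1.68 × 12 = 20.16 ≈ 20 mm.

R ≈ 1.68 mm/hr; total ≈ 20 mm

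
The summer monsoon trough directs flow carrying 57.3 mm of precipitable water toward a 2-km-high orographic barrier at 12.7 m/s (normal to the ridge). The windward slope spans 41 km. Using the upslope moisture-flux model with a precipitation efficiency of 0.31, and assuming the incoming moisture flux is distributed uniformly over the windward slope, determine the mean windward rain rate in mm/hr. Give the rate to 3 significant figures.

R ≈ 19.8 mm/hr

Incoming column moisture flux per unit ridge length: F = V × PW = 12.7 × 57.3 = 727.71 mm·m/s.
Spread over the 41 km slope with efficiency ε = 0.31: R = ε·F/W = 0.31 × 727.71 / 41000 m = 5.502e-03 mm/s.
R = 5.502e-03 × 3600 = 19.8 mm/hr.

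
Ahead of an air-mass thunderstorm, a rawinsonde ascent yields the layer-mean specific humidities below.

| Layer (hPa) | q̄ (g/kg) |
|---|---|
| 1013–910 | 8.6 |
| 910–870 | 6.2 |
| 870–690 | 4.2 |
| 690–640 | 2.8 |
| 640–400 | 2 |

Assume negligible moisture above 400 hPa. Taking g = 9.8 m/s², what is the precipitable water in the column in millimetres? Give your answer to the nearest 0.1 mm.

Precipitable water is the column-integrated vapour mass per unit area: PW = (1/g) Σ q̄ Δp, with q in kg/kg and Δp in Pa (1 kg/m² of water = 1 mm).
Layer 1013–910 hPa: Δp = 103 hPa = 10300 Pa, q̄ = 0.0086 kg/kg → 0.0086 × 10300 / 9.8 = 9.04 mm
Layer 910–870 hPa: Δp = 40 hPa = 4000 Pa, q̄ = 0.0062 kg/kg → 0.0062 × 4000 / 9.8 = 2.53 mm
Layer 870–690 hPa: Δp = 180 hPa = 18000 Pa, q̄ = 0.0042 kg/kg → 0.0042 × 18000 / 9.8 = 7.71 mm
Layer 690–640 hPa: Δp = 50 hPa = 5000 Pa, q̄ = 0.0028 kg/kg → 0.0028 × 5000 / 9.8 = 1.43 mm
Layer 640–400 hPa: Δp = 240 hPa = 24000 Pa, q̄ = 0.002 kg/kg → 0.002 × 24000 / 9.8 = 4.90 mm
PW = 9.04 + 2.53 + 7.71 + 1.43 + 4.90 = 25.61 ≈ 25.6 mm.

PW ≈ 25.6 mm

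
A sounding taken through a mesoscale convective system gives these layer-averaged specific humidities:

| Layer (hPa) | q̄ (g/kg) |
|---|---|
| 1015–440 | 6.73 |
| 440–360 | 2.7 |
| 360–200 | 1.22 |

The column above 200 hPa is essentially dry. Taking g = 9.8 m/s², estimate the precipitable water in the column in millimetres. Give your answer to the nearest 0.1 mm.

Precipitable water is the column-integrated vapour mass per unit area: PW = (1/g) Σ q̄ Δp, with q in kg/kg and Δp in Pa (1 kg/m² of water = 1 mm).
Layer 1015–440 hPa: Δp = 575 hPa = 57500 Pa, q̄ = 0.00673 kg/kg → 0.00673 × 57500 / 9.8 = 39.49 mm
Layer 440–360 hPa: Δp = 80 hPa = 8000 Pa, q̄ = 0.0027 kg/kg → 0.0027 × 8000 / 9.8 = 2.20 mm
Layer 360–200 hPa: Δp = 160 hPa = 16000 Pa, q̄ = 0.00122 kg/kg → 0.00122 × 16000 / 9.8 = 1.99 mm
PW = 39.49 + 2.20 + 1.99 = 43.68 ≈ 43.7 mm.

PW ≈ 43.7 mm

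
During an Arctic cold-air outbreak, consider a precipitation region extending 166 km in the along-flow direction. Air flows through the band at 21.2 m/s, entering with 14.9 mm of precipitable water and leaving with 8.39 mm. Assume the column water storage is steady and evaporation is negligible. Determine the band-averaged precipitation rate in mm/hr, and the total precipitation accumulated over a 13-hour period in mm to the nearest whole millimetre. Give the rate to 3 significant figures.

R ≈ 2.99 mm/hr; total ≈ 39 mm

Column moisture flux per unit crosswind length is F = V × PW.
Inflow: F_in = 21.2 × 14.9 = 315.88 mm·m/s
Outflow: F_out = 21.2 × 8.39 = 177.868 mm·m/s
Steady-state rate R = (F_in − F_out)/L = (315.88 − 177.868) / 166000 m = 8.314e-04 mm/s.
R = 8.314e-04 × 3600 = 2.99 mm/hr.
Over 13 h: total = 2.99 × 13 = 38.87 ≈ 39 mm.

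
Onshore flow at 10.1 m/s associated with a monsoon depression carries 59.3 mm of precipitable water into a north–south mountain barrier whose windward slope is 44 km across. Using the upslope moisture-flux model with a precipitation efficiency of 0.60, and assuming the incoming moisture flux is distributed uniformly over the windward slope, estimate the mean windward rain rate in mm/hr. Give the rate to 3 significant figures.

R ≈ 29.4 mm/hr

Incoming column moisture flux per unit ridge length: F = V × PW = 10.1 × 59.3 = 598.93 mm·m/s.
Spread over the 44 km slope with efficiency ε = 0.60: R = ε·F/W = 0.60 × 598.93 / 44000 m = 8.167e-03 mm/s.
R = 8.167e-03 × 3600 = 29.4 mm/hr.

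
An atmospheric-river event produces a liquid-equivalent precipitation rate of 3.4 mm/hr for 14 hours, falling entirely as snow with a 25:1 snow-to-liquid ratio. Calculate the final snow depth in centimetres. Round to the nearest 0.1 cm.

snow depth ≈ 119.0 cm

Liquid-equivalent depth = 3.4 × 14 = 47.6 mm.
Snow depth = 47.6 mm × 25 = 1190 mm = 119.0 cm.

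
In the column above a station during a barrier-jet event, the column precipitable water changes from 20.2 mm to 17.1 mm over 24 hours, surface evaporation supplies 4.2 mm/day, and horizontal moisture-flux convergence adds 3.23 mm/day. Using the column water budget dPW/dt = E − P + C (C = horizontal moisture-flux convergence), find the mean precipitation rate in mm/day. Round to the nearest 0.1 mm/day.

dPW/dt = (17.1 − 20.2) mm / (24/24 day) = -3.100 mm/day.
P = E + C − dPW/dt = 4.2 + (3.23) − (-3.100) = 10.5 mm/day.

P ≈ 10.5 mm/day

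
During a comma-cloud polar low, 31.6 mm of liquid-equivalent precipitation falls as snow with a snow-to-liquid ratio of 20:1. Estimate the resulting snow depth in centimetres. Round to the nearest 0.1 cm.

snow depth ≈ 63.2 cm

Snow depth = liquid × ratio = 31.6 mm × 20 = 632 mm = 63.2 cm.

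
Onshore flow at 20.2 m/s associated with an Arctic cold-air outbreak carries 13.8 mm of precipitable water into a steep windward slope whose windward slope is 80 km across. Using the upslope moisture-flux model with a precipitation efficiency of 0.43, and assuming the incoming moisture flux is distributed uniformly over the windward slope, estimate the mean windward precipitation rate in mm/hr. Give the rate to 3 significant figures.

R ≈ 5.39 mm/hr

Incoming column moisture flux per unit ridge length: F = V × PW = 20.2 × 13.8 = 278.76 mm·m/s.
Spread over the 80 km slope with efficiency ε = 0.43: R = ε·F/W = 0.43 × 278.76 / 80000 m = 1.498e-03 mm/s.
R = 1.498e-03 × 3600 = 5.39 mm/hr.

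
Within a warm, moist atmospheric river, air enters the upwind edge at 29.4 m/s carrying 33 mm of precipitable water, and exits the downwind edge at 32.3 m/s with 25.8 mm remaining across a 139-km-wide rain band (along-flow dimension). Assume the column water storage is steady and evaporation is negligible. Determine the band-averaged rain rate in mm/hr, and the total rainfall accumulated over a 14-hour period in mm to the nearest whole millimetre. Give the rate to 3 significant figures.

Column moisture flux per unit crosswind length is F = V × PW.
Inflow: F_in = 29.4 × 33 = 970.2 mm·m/s
Outflow: F_out = 32.3 × 25.8 = 833.34 mm·m/s
Steady-state rate R = (F_in − F_out)/L = (970.2 − 833.34) / 139000 m = 9.846e-04 mm/s.
R = 9.846e-04 × 3600 = 3.54 mm/hr.
Over 14 h: total = 3.54 × 14 = 49.56 ≈ 50 mm.

R ≈ 3.54 mm/hr; total ≈ 50 mm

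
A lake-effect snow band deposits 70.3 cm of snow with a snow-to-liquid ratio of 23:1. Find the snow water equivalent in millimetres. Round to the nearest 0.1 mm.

SWE = snow depth / ratio = 70.3 cm / 23 = 3.057 cm = 30.6 mm.

SWE ≈ 30.6 mm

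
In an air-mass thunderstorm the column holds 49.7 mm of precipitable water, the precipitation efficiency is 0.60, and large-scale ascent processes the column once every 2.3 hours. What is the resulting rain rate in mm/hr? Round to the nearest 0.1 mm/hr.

Each overturning extracts ε × PW = 0.60 × 49.7 = 29.82 mm.
Rate = ε·PW / τ = 29.82 / 2.3 h = 13.0 mm/hr.

R ≈ 13.0 mm/hr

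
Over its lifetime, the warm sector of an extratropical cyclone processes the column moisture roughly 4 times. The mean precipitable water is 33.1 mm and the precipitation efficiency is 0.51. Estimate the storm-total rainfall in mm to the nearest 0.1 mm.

rainfall ≈ 67.5 mm

Each cycle deposits ε × PW = 0.51 × 33.1 = 16.881 mm.
Over 4 cycles: 4 × 16.881 = 67.5 mm.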